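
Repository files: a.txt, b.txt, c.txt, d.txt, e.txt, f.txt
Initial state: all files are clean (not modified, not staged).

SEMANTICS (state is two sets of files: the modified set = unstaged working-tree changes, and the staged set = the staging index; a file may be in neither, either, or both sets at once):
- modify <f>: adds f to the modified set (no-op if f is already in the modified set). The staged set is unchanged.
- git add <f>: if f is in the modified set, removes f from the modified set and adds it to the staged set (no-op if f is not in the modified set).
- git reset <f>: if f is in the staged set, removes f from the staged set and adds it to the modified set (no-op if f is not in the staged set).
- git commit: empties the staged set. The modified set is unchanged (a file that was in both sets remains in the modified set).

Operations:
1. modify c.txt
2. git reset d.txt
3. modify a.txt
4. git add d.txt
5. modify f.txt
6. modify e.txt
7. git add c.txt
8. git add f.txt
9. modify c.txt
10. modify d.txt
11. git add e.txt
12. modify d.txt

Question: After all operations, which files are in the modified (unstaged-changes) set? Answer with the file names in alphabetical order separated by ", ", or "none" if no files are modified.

After op 1 (modify c.txt): modified={c.txt} staged={none}
After op 2 (git reset d.txt): modified={c.txt} staged={none}
After op 3 (modify a.txt): modified={a.txt, c.txt} staged={none}
After op 4 (git add d.txt): modified={a.txt, c.txt} staged={none}
After op 5 (modify f.txt): modified={a.txt, c.txt, f.txt} staged={none}
After op 6 (modify e.txt): modified={a.txt, c.txt, e.txt, f.txt} staged={none}
After op 7 (git add c.txt): modified={a.txt, e.txt, f.txt} staged={c.txt}
After op 8 (git add f.txt): modified={a.txt, e.txt} staged={c.txt, f.txt}
After op 9 (modify c.txt): modified={a.txt, c.txt, e.txt} staged={c.txt, f.txt}
After op 10 (modify d.txt): modified={a.txt, c.txt, d.txt, e.txt} staged={c.txt, f.txt}
After op 11 (git add e.txt): modified={a.txt, c.txt, d.txt} staged={c.txt, e.txt, f.txt}
After op 12 (modify d.txt): modified={a.txt, c.txt, d.txt} staged={c.txt, e.txt, f.txt}

Answer: a.txt, c.txt, d.txt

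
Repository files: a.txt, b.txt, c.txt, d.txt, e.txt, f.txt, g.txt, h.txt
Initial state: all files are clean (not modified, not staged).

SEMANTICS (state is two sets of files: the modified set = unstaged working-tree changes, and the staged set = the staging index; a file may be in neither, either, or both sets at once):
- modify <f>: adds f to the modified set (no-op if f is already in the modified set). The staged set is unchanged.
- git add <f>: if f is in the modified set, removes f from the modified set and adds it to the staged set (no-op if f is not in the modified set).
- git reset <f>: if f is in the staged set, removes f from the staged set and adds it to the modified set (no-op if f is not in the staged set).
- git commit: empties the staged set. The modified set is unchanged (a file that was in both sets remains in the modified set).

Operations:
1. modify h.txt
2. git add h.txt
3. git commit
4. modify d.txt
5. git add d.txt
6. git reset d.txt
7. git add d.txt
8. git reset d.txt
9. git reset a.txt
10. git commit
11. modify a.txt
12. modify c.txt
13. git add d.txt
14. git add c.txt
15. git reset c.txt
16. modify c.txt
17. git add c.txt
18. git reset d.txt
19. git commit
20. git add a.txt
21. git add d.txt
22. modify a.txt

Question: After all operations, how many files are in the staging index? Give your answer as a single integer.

Answer: 2

Derivation:
After op 1 (modify h.txt): modified={h.txt} staged={none}
After op 2 (git add h.txt): modified={none} staged={h.txt}
After op 3 (git commit): modified={none} staged={none}
After op 4 (modify d.txt): modified={d.txt} staged={none}
After op 5 (git add d.txt): modified={none} staged={d.txt}
After op 6 (git reset d.txt): modified={d.txt} staged={none}
After op 7 (git add d.txt): modified={none} staged={d.txt}
After op 8 (git reset d.txt): modified={d.txt} staged={none}
After op 9 (git reset a.txt): modified={d.txt} staged={none}
After op 10 (git commit): modified={d.txt} staged={none}
After op 11 (modify a.txt): modified={a.txt, d.txt} staged={none}
After op 12 (modify c.txt): modified={a.txt, c.txt, d.txt} staged={none}
After op 13 (git add d.txt): modified={a.txt, c.txt} staged={d.txt}
After op 14 (git add c.txt): modified={a.txt} staged={c.txt, d.txt}
After op 15 (git reset c.txt): modified={a.txt, c.txt} staged={d.txt}
After op 16 (modify c.txt): modified={a.txt, c.txt} staged={d.txt}
After op 17 (git add c.txt): modified={a.txt} staged={c.txt, d.txt}
After op 18 (git reset d.txt): modified={a.txt, d.txt} staged={c.txt}
After op 19 (git commit): modified={a.txt, d.txt} staged={none}
After op 20 (git add a.txt): modified={d.txt} staged={a.txt}
After op 21 (git add d.txt): modified={none} staged={a.txt, d.txt}
After op 22 (modify a.txt): modified={a.txt} staged={a.txt, d.txt}
Final staged set: {a.txt, d.txt} -> count=2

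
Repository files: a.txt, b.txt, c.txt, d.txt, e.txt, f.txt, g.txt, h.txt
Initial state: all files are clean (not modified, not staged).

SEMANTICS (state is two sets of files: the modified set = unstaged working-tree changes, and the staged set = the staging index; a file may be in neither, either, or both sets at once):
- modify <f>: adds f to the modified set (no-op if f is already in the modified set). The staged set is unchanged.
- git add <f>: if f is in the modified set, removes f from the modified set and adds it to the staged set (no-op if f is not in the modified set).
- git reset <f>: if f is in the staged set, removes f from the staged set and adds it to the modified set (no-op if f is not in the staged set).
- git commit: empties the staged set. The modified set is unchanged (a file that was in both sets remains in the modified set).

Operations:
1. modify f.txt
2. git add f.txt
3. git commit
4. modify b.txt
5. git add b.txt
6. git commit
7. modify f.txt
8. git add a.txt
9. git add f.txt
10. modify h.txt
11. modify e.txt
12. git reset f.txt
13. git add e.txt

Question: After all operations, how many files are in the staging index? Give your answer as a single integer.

Answer: 1

Derivation:
After op 1 (modify f.txt): modified={f.txt} staged={none}
After op 2 (git add f.txt): modified={none} staged={f.txt}
After op 3 (git commit): modified={none} staged={none}
After op 4 (modify b.txt): modified={b.txt} staged={none}
After op 5 (git add b.txt): modified={none} staged={b.txt}
After op 6 (git commit): modified={none} staged={none}
After op 7 (modify f.txt): modified={f.txt} staged={none}
After op 8 (git add a.txt): modified={f.txt} staged={none}
After op 9 (git add f.txt): modified={none} staged={f.txt}
After op 10 (modify h.txt): modified={h.txt} staged={f.txt}
After op 11 (modify e.txt): modified={e.txt, h.txt} staged={f.txt}
After op 12 (git reset f.txt): modified={e.txt, f.txt, h.txt} staged={none}
After op 13 (git add e.txt): modified={f.txt, h.txt} staged={e.txt}
Final staged set: {e.txt} -> count=1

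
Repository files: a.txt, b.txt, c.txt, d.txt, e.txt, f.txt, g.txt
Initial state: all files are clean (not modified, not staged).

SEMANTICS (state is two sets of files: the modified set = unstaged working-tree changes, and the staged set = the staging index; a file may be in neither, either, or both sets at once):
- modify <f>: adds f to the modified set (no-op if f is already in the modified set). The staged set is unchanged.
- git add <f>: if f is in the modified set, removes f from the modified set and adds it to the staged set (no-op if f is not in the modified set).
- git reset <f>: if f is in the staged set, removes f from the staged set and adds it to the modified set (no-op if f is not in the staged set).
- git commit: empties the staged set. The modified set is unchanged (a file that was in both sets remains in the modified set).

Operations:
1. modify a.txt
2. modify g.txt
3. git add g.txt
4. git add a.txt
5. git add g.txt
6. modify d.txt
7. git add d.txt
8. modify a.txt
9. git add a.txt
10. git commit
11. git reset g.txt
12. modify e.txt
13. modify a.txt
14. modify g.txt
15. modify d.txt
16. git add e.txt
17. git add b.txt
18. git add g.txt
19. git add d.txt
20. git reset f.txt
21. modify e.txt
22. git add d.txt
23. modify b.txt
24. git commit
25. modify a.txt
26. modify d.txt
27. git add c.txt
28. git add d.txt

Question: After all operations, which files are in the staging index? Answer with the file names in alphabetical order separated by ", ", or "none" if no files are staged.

Answer: d.txt

Derivation:
After op 1 (modify a.txt): modified={a.txt} staged={none}
After op 2 (modify g.txt): modified={a.txt, g.txt} staged={none}
After op 3 (git add g.txt): modified={a.txt} staged={g.txt}
After op 4 (git add a.txt): modified={none} staged={a.txt, g.txt}
After op 5 (git add g.txt): modified={none} staged={a.txt, g.txt}
After op 6 (modify d.txt): modified={d.txt} staged={a.txt, g.txt}
After op 7 (git add d.txt): modified={none} staged={a.txt, d.txt, g.txt}
After op 8 (modify a.txt): modified={a.txt} staged={a.txt, d.txt, g.txt}
After op 9 (git add a.txt): modified={none} staged={a.txt, d.txt, g.txt}
After op 10 (git commit): modified={none} staged={none}
After op 11 (git reset g.txt): modified={none} staged={none}
After op 12 (modify e.txt): modified={e.txt} staged={none}
After op 13 (modify a.txt): modified={a.txt, e.txt} staged={none}
After op 14 (modify g.txt): modified={a.txt, e.txt, g.txt} staged={none}
After op 15 (modify d.txt): modified={a.txt, d.txt, e.txt, g.txt} staged={none}
After op 16 (git add e.txt): modified={a.txt, d.txt, g.txt} staged={e.txt}
After op 17 (git add b.txt): modified={a.txt, d.txt, g.txt} staged={e.txt}
After op 18 (git add g.txt): modified={a.txt, d.txt} staged={e.txt, g.txt}
After op 19 (git add d.txt): modified={a.txt} staged={d.txt, e.txt, g.txt}
After op 20 (git reset f.txt): modified={a.txt} staged={d.txt, e.txt, g.txt}
After op 21 (modify e.txt): modified={a.txt, e.txt} staged={d.txt, e.txt, g.txt}
After op 22 (git add d.txt): modified={a.txt, e.txt} staged={d.txt, e.txt, g.txt}
After op 23 (modify b.txt): modified={a.txt, b.txt, e.txt} staged={d.txt, e.txt, g.txt}
After op 24 (git commit): modified={a.txt, b.txt, e.txt} staged={none}
After op 25 (modify a.txt): modified={a.txt, b.txt, e.txt} staged={none}
After op 26 (modify d.txt): modified={a.txt, b.txt, d.txt, e.txt} staged={none}
After op 27 (git add c.txt): modified={a.txt, b.txt, d.txt, e.txt} staged={none}
After op 28 (git add d.txt): modified={a.txt, b.txt, e.txt} staged={d.txt}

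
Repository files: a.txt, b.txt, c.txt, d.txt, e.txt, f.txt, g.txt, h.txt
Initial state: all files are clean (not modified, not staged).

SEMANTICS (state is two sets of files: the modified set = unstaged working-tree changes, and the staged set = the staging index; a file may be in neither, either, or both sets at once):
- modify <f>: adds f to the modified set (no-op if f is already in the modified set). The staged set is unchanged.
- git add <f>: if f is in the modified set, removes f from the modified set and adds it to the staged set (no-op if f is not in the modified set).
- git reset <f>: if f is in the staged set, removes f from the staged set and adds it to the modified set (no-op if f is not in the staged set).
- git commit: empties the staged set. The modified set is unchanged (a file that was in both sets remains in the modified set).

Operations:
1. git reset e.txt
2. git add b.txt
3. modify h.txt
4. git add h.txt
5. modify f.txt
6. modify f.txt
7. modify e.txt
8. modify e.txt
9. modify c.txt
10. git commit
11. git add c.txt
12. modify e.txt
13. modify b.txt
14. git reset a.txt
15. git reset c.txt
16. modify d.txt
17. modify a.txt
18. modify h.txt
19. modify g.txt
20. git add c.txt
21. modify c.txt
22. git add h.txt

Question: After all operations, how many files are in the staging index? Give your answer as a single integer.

After op 1 (git reset e.txt): modified={none} staged={none}
After op 2 (git add b.txt): modified={none} staged={none}
After op 3 (modify h.txt): modified={h.txt} staged={none}
After op 4 (git add h.txt): modified={none} staged={h.txt}
After op 5 (modify f.txt): modified={f.txt} staged={h.txt}
After op 6 (modify f.txt): modified={f.txt} staged={h.txt}
After op 7 (modify e.txt): modified={e.txt, f.txt} staged={h.txt}
After op 8 (modify e.txt): modified={e.txt, f.txt} staged={h.txt}
After op 9 (modify c.txt): modified={c.txt, e.txt, f.txt} staged={h.txt}
After op 10 (git commit): modified={c.txt, e.txt, f.txt} staged={none}
After op 11 (git add c.txt): modified={e.txt, f.txt} staged={c.txt}
After op 12 (modify e.txt): modified={e.txt, f.txt} staged={c.txt}
After op 13 (modify b.txt): modified={b.txt, e.txt, f.txt} staged={c.txt}
After op 14 (git reset a.txt): modified={b.txt, e.txt, f.txt} staged={c.txt}
After op 15 (git reset c.txt): modified={b.txt, c.txt, e.txt, f.txt} staged={none}
After op 16 (modify d.txt): modified={b.txt, c.txt, d.txt, e.txt, f.txt} staged={none}
After op 17 (modify a.txt): modified={a.txt, b.txt, c.txt, d.txt, e.txt, f.txt} staged={none}
After op 18 (modify h.txt): modified={a.txt, b.txt, c.txt, d.txt, e.txt, f.txt, h.txt} staged={none}
After op 19 (modify g.txt): modified={a.txt, b.txt, c.txt, d.txt, e.txt, f.txt, g.txt, h.txt} staged={none}
After op 20 (git add c.txt): modified={a.txt, b.txt, d.txt, e.txt, f.txt, g.txt, h.txt} staged={c.txt}
After op 21 (modify c.txt): modified={a.txt, b.txt, c.txt, d.txt, e.txt, f.txt, g.txt, h.txt} staged={c.txt}
After op 22 (git add h.txt): modified={a.txt, b.txt, c.txt, d.txt, e.txt, f.txt, g.txt} staged={c.txt, h.txt}
Final staged set: {c.txt, h.txt} -> count=2

Answer: 2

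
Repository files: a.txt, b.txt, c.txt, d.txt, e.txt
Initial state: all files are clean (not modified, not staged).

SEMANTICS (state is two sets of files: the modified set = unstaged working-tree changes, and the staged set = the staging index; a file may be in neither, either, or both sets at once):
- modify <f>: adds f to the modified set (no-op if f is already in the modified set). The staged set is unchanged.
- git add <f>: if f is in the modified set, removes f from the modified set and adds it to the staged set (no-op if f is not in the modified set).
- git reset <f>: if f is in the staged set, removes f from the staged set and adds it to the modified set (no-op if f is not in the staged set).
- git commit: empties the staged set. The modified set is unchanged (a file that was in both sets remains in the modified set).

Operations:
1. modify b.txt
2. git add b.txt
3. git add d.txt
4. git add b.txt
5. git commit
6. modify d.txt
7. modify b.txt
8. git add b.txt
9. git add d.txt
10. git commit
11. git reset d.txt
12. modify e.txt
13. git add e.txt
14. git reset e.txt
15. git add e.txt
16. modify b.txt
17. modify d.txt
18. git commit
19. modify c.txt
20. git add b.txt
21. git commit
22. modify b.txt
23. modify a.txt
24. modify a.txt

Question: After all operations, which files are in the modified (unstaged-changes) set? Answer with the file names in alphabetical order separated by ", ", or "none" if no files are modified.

After op 1 (modify b.txt): modified={b.txt} staged={none}
After op 2 (git add b.txt): modified={none} staged={b.txt}
After op 3 (git add d.txt): modified={none} staged={b.txt}
After op 4 (git add b.txt): modified={none} staged={b.txt}
After op 5 (git commit): modified={none} staged={none}
After op 6 (modify d.txt): modified={d.txt} staged={none}
After op 7 (modify b.txt): modified={b.txt, d.txt} staged={none}
After op 8 (git add b.txt): modified={d.txt} staged={b.txt}
After op 9 (git add d.txt): modified={none} staged={b.txt, d.txt}
After op 10 (git commit): modified={none} staged={none}
After op 11 (git reset d.txt): modified={none} staged={none}
After op 12 (modify e.txt): modified={e.txt} staged={none}
After op 13 (git add e.txt): modified={none} staged={e.txt}
After op 14 (git reset e.txt): modified={e.txt} staged={none}
After op 15 (git add e.txt): modified={none} staged={e.txt}
After op 16 (modify b.txt): modified={b.txt} staged={e.txt}
After op 17 (modify d.txt): modified={b.txt, d.txt} staged={e.txt}
After op 18 (git commit): modified={b.txt, d.txt} staged={none}
After op 19 (modify c.txt): modified={b.txt, c.txt, d.txt} staged={none}
After op 20 (git add b.txt): modified={c.txt, d.txt} staged={b.txt}
After op 21 (git commit): modified={c.txt, d.txt} staged={none}
After op 22 (modify b.txt): modified={b.txt, c.txt, d.txt} staged={none}
After op 23 (modify a.txt): modified={a.txt, b.txt, c.txt, d.txt} staged={none}
After op 24 (modify a.txt): modified={a.txt, b.txt, c.txt, d.txt} staged={none}

Answer: a.txt, b.txt, c.txt, d.txt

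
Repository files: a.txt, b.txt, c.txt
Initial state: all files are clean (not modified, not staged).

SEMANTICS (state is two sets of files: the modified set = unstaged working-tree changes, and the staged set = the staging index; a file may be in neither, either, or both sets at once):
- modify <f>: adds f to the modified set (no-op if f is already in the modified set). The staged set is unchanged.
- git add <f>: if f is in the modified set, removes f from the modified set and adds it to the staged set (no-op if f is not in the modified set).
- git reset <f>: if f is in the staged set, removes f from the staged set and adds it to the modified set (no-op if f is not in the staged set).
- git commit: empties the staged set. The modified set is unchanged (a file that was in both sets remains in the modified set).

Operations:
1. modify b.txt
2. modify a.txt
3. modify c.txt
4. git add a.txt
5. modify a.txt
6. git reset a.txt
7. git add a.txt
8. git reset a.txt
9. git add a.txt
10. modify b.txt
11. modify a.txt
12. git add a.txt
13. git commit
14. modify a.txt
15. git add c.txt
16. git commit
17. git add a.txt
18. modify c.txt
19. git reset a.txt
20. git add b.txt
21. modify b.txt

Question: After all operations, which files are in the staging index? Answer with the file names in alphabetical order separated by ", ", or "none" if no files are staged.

Answer: b.txt

Derivation:
After op 1 (modify b.txt): modified={b.txt} staged={none}
After op 2 (modify a.txt): modified={a.txt, b.txt} staged={none}
After op 3 (modify c.txt): modified={a.txt, b.txt, c.txt} staged={none}
After op 4 (git add a.txt): modified={b.txt, c.txt} staged={a.txt}
After op 5 (modify a.txt): modified={a.txt, b.txt, c.txt} staged={a.txt}
After op 6 (git reset a.txt): modified={a.txt, b.txt, c.txt} staged={none}
After op 7 (git add a.txt): modified={b.txt, c.txt} staged={a.txt}
After op 8 (git reset a.txt): modified={a.txt, b.txt, c.txt} staged={none}
After op 9 (git add a.txt): modified={b.txt, c.txt} staged={a.txt}
After op 10 (modify b.txt): modified={b.txt, c.txt} staged={a.txt}
After op 11 (modify a.txt): modified={a.txt, b.txt, c.txt} staged={a.txt}
After op 12 (git add a.txt): modified={b.txt, c.txt} staged={a.txt}
After op 13 (git commit): modified={b.txt, c.txt} staged={none}
After op 14 (modify a.txt): modified={a.txt, b.txt, c.txt} staged={none}
After op 15 (git add c.txt): modified={a.txt, b.txt} staged={c.txt}
After op 16 (git commit): modified={a.txt, b.txt} staged={none}
After op 17 (git add a.txt): modified={b.txt} staged={a.txt}
After op 18 (modify c.txt): modified={b.txt, c.txt} staged={a.txt}
After op 19 (git reset a.txt): modified={a.txt, b.txt, c.txt} staged={none}
After op 20 (git add b.txt): modified={a.txt, c.txt} staged={b.txt}
After op 21 (modify b.txt): modified={a.txt, b.txt, c.txt} staged={b.txt}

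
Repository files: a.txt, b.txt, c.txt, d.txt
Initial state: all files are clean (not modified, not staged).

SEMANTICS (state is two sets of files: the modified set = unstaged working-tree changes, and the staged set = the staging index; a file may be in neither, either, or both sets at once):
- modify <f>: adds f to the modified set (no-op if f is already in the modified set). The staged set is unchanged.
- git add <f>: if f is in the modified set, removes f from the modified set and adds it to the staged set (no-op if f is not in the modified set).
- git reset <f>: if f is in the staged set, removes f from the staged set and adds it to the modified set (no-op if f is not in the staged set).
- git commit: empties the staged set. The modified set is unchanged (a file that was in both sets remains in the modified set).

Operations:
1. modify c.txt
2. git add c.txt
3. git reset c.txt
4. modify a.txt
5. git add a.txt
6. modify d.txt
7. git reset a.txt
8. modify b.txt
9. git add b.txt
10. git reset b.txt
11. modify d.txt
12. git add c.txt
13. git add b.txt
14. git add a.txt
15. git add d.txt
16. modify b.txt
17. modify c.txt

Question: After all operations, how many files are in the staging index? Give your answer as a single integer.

Answer: 4

Derivation:
After op 1 (modify c.txt): modified={c.txt} staged={none}
After op 2 (git add c.txt): modified={none} staged={c.txt}
After op 3 (git reset c.txt): modified={c.txt} staged={none}
After op 4 (modify a.txt): modified={a.txt, c.txt} staged={none}
After op 5 (git add a.txt): modified={c.txt} staged={a.txt}
After op 6 (modify d.txt): modified={c.txt, d.txt} staged={a.txt}
After op 7 (git reset a.txt): modified={a.txt, c.txt, d.txt} staged={none}
After op 8 (modify b.txt): modified={a.txt, b.txt, c.txt, d.txt} staged={none}
After op 9 (git add b.txt): modified={a.txt, c.txt, d.txt} staged={b.txt}
After op 10 (git reset b.txt): modified={a.txt, b.txt, c.txt, d.txt} staged={none}
After op 11 (modify d.txt): modified={a.txt, b.txt, c.txt, d.txt} staged={none}
After op 12 (git add c.txt): modified={a.txt, b.txt, d.txt} staged={c.txt}
After op 13 (git add b.txt): modified={a.txt, d.txt} staged={b.txt, c.txt}
After op 14 (git add a.txt): modified={d.txt} staged={a.txt, b.txt, c.txt}
After op 15 (git add d.txt): modified={none} staged={a.txt, b.txt, c.txt, d.txt}
After op 16 (modify b.txt): modified={b.txt} staged={a.txt, b.txt, c.txt, d.txt}
After op 17 (modify c.txt): modified={b.txt, c.txt} staged={a.txt, b.txt, c.txt, d.txt}
Final staged set: {a.txt, b.txt, c.txt, d.txt} -> count=4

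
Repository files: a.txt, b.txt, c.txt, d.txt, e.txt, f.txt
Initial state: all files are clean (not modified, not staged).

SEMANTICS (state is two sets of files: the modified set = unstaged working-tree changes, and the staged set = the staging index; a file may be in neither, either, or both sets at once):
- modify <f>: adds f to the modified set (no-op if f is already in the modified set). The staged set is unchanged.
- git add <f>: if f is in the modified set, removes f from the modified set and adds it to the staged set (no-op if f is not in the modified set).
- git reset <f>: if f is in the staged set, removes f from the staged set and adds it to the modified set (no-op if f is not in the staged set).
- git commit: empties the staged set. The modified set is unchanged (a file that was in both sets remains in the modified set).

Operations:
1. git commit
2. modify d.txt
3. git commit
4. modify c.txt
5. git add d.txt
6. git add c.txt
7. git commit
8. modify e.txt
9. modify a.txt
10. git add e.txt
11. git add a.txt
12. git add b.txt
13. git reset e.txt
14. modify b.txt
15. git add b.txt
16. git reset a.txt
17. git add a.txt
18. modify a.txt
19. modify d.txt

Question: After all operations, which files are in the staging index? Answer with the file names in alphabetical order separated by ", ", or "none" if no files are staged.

After op 1 (git commit): modified={none} staged={none}
After op 2 (modify d.txt): modified={d.txt} staged={none}
After op 3 (git commit): modified={d.txt} staged={none}
After op 4 (modify c.txt): modified={c.txt, d.txt} staged={none}
After op 5 (git add d.txt): modified={c.txt} staged={d.txt}
After op 6 (git add c.txt): modified={none} staged={c.txt, d.txt}
After op 7 (git commit): modified={none} staged={none}
After op 8 (modify e.txt): modified={e.txt} staged={none}
After op 9 (modify a.txt): modified={a.txt, e.txt} staged={none}
After op 10 (git add e.txt): modified={a.txt} staged={e.txt}
After op 11 (git add a.txt): modified={none} staged={a.txt, e.txt}
After op 12 (git add b.txt): modified={none} staged={a.txt, e.txt}
After op 13 (git reset e.txt): modified={e.txt} staged={a.txt}
After op 14 (modify b.txt): modified={b.txt, e.txt} staged={a.txt}
After op 15 (git add b.txt): modified={e.txt} staged={a.txt, b.txt}
After op 16 (git reset a.txt): modified={a.txt, e.txt} staged={b.txt}
After op 17 (git add a.txt): modified={e.txt} staged={a.txt, b.txt}
After op 18 (modify a.txt): modified={a.txt, e.txt} staged={a.txt, b.txt}
After op 19 (modify d.txt): modified={a.txt, d.txt, e.txt} staged={a.txt, b.txt}

Answer: a.txt, b.txt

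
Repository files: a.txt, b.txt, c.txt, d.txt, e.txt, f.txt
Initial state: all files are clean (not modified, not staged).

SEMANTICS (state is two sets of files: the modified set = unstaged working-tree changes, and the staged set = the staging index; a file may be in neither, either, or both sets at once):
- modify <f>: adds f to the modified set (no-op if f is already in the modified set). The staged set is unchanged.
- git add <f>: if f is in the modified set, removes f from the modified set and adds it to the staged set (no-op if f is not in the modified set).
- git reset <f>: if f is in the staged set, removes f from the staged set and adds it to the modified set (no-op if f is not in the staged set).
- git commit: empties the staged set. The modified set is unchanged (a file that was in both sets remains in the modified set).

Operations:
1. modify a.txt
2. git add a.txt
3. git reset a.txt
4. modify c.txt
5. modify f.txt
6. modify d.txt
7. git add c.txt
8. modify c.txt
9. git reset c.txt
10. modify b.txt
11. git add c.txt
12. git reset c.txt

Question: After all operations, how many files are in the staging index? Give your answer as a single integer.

Answer: 0

Derivation:
After op 1 (modify a.txt): modified={a.txt} staged={none}
After op 2 (git add a.txt): modified={none} staged={a.txt}
After op 3 (git reset a.txt): modified={a.txt} staged={none}
After op 4 (modify c.txt): modified={a.txt, c.txt} staged={none}
After op 5 (modify f.txt): modified={a.txt, c.txt, f.txt} staged={none}
After op 6 (modify d.txt): modified={a.txt, c.txt, d.txt, f.txt} staged={none}
After op 7 (git add c.txt): modified={a.txt, d.txt, f.txt} staged={c.txt}
After op 8 (modify c.txt): modified={a.txt, c.txt, d.txt, f.txt} staged={c.txt}
After op 9 (git reset c.txt): modified={a.txt, c.txt, d.txt, f.txt} staged={none}
After op 10 (modify b.txt): modified={a.txt, b.txt, c.txt, d.txt, f.txt} staged={none}
After op 11 (git add c.txt): modified={a.txt, b.txt, d.txt, f.txt} staged={c.txt}
After op 12 (git reset c.txt): modified={a.txt, b.txt, c.txt, d.txt, f.txt} staged={none}
Final staged set: {none} -> count=0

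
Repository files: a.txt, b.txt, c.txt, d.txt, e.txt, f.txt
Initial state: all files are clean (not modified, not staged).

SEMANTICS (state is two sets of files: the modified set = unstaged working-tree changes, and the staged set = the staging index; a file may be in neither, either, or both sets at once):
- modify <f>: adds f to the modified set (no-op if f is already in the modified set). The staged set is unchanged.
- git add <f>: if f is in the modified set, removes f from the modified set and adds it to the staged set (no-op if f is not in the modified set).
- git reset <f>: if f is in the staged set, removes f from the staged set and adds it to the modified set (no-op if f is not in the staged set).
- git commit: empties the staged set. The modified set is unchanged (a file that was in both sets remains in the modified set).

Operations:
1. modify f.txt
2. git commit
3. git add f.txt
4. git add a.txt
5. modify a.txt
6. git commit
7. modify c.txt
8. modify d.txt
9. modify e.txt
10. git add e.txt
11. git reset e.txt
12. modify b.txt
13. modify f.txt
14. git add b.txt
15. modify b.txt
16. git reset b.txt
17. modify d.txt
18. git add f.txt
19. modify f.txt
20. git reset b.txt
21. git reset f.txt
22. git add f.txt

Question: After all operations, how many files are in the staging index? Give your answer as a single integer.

After op 1 (modify f.txt): modified={f.txt} staged={none}
After op 2 (git commit): modified={f.txt} staged={none}
After op 3 (git add f.txt): modified={none} staged={f.txt}
After op 4 (git add a.txt): modified={none} staged={f.txt}
After op 5 (modify a.txt): modified={a.txt} staged={f.txt}
After op 6 (git commit): modified={a.txt} staged={none}
After op 7 (modify c.txt): modified={a.txt, c.txt} staged={none}
After op 8 (modify d.txt): modified={a.txt, c.txt, d.txt} staged={none}
After op 9 (modify e.txt): modified={a.txt, c.txt, d.txt, e.txt} staged={none}
After op 10 (git add e.txt): modified={a.txt, c.txt, d.txt} staged={e.txt}
After op 11 (git reset e.txt): modified={a.txt, c.txt, d.txt, e.txt} staged={none}
After op 12 (modify b.txt): modified={a.txt, b.txt, c.txt, d.txt, e.txt} staged={none}
After op 13 (modify f.txt): modified={a.txt, b.txt, c.txt, d.txt, e.txt, f.txt} staged={none}
After op 14 (git add b.txt): modified={a.txt, c.txt, d.txt, e.txt, f.txt} staged={b.txt}
After op 15 (modify b.txt): modified={a.txt, b.txt, c.txt, d.txt, e.txt, f.txt} staged={b.txt}
After op 16 (git reset b.txt): modified={a.txt, b.txt, c.txt, d.txt, e.txt, f.txt} staged={none}
After op 17 (modify d.txt): modified={a.txt, b.txt, c.txt, d.txt, e.txt, f.txt} staged={none}
After op 18 (git add f.txt): modified={a.txt, b.txt, c.txt, d.txt, e.txt} staged={f.txt}
After op 19 (modify f.txt): modified={a.txt, b.txt, c.txt, d.txt, e.txt, f.txt} staged={f.txt}
After op 20 (git reset b.txt): modified={a.txt, b.txt, c.txt, d.txt, e.txt, f.txt} staged={f.txt}
After op 21 (git reset f.txt): modified={a.txt, b.txt, c.txt, d.txt, e.txt, f.txt} staged={none}
After op 22 (git add f.txt): modified={a.txt, b.txt, c.txt, d.txt, e.txt} staged={f.txt}
Final staged set: {f.txt} -> count=1

Answer: 1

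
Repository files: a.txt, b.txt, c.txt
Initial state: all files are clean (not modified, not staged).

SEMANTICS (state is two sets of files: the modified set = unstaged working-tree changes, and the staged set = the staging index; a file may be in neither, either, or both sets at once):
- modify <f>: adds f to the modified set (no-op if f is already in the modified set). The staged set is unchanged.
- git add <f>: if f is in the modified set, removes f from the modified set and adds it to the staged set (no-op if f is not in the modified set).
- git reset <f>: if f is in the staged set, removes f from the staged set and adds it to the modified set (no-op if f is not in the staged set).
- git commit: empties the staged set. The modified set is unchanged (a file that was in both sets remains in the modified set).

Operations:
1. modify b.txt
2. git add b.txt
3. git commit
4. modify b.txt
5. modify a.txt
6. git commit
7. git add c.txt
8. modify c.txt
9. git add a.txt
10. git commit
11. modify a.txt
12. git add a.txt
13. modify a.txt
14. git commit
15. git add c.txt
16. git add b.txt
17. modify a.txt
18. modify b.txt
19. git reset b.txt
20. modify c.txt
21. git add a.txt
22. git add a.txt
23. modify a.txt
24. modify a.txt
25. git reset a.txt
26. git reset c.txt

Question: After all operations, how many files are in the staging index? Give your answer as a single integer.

Answer: 0

Derivation:
After op 1 (modify b.txt): modified={b.txt} staged={none}
After op 2 (git add b.txt): modified={none} staged={b.txt}
After op 3 (git commit): modified={none} staged={none}
After op 4 (modify b.txt): modified={b.txt} staged={none}
After op 5 (modify a.txt): modified={a.txt, b.txt} staged={none}
After op 6 (git commit): modified={a.txt, b.txt} staged={none}
After op 7 (git add c.txt): modified={a.txt, b.txt} staged={none}
After op 8 (modify c.txt): modified={a.txt, b.txt, c.txt} staged={none}
After op 9 (git add a.txt): modified={b.txt, c.txt} staged={a.txt}
After op 10 (git commit): modified={b.txt, c.txt} staged={none}
After op 11 (modify a.txt): modified={a.txt, b.txt, c.txt} staged={none}
After op 12 (git add a.txt): modified={b.txt, c.txt} staged={a.txt}
After op 13 (modify a.txt): modified={a.txt, b.txt, c.txt} staged={a.txt}
After op 14 (git commit): modified={a.txt, b.txt, c.txt} staged={none}
After op 15 (git add c.txt): modified={a.txt, b.txt} staged={c.txt}
After op 16 (git add b.txt): modified={a.txt} staged={b.txt, c.txt}
After op 17 (modify a.txt): modified={a.txt} staged={b.txt, c.txt}
After op 18 (modify b.txt): modified={a.txt, b.txt} staged={b.txt, c.txt}
After op 19 (git reset b.txt): modified={a.txt, b.txt} staged={c.txt}
After op 20 (modify c.txt): modified={a.txt, b.txt, c.txt} staged={c.txt}
After op 21 (git add a.txt): modified={b.txt, c.txt} staged={a.txt, c.txt}
After op 22 (git add a.txt): modified={b.txt, c.txt} staged={a.txt, c.txt}
After op 23 (modify a.txt): modified={a.txt, b.txt, c.txt} staged={a.txt, c.txt}
After op 24 (modify a.txt): modified={a.txt, b.txt, c.txt} staged={a.txt, c.txt}
After op 25 (git reset a.txt): modified={a.txt, b.txt, c.txt} staged={c.txt}
After op 26 (git reset c.txt): modified={a.txt, b.txt, c.txt} staged={none}
Final staged set: {none} -> count=0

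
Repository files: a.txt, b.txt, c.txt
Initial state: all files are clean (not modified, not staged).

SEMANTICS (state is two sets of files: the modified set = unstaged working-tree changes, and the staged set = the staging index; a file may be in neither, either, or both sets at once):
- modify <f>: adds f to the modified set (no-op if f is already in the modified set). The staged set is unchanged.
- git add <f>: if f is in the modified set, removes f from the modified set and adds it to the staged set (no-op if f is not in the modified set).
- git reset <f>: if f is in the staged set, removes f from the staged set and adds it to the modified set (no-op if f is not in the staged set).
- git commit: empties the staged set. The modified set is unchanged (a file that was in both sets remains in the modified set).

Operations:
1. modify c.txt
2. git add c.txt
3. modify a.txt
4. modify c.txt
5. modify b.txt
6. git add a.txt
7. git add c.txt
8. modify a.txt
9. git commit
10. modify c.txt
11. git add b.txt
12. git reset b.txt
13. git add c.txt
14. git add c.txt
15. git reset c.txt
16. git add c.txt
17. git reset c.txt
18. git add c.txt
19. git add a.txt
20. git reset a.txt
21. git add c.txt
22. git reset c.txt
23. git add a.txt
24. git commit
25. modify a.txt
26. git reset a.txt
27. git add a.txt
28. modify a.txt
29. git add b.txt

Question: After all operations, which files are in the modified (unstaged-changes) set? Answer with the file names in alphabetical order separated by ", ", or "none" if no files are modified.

Answer: a.txt, c.txt

Derivation:
After op 1 (modify c.txt): modified={c.txt} staged={none}
After op 2 (git add c.txt): modified={none} staged={c.txt}
After op 3 (modify a.txt): modified={a.txt} staged={c.txt}
After op 4 (modify c.txt): modified={a.txt, c.txt} staged={c.txt}
After op 5 (modify b.txt): modified={a.txt, b.txt, c.txt} staged={c.txt}
After op 6 (git add a.txt): modified={b.txt, c.txt} staged={a.txt, c.txt}
After op 7 (git add c.txt): modified={b.txt} staged={a.txt, c.txt}
After op 8 (modify a.txt): modified={a.txt, b.txt} staged={a.txt, c.txt}
After op 9 (git commit): modified={a.txt, b.txt} staged={none}
After op 10 (modify c.txt): modified={a.txt, b.txt, c.txt} staged={none}
After op 11 (git add b.txt): modified={a.txt, c.txt} staged={b.txt}
After op 12 (git reset b.txt): modified={a.txt, b.txt, c.txt} staged={none}
After op 13 (git add c.txt): modified={a.txt, b.txt} staged={c.txt}
After op 14 (git add c.txt): modified={a.txt, b.txt} staged={c.txt}
After op 15 (git reset c.txt): modified={a.txt, b.txt, c.txt} staged={none}
After op 16 (git add c.txt): modified={a.txt, b.txt} staged={c.txt}
After op 17 (git reset c.txt): modified={a.txt, b.txt, c.txt} staged={none}
After op 18 (git add c.txt): modified={a.txt, b.txt} staged={c.txt}
After op 19 (git add a.txt): modified={b.txt} staged={a.txt, c.txt}
After op 20 (git reset a.txt): modified={a.txt, b.txt} staged={c.txt}
After op 21 (git add c.txt): modified={a.txt, b.txt} staged={c.txt}
After op 22 (git reset c.txt): modified={a.txt, b.txt, c.txt} staged={none}
After op 23 (git add a.txt): modified={b.txt, c.txt} staged={a.txt}
After op 24 (git commit): modified={b.txt, c.txt} staged={none}
After op 25 (modify a.txt): modified={a.txt, b.txt, c.txt} staged={none}
After op 26 (git reset a.txt): modified={a.txt, b.txt, c.txt} staged={none}
After op 27 (git add a.txt): modified={b.txt, c.txt} staged={a.txt}
After op 28 (modify a.txt): modified={a.txt, b.txt, c.txt} staged={a.txt}
After op 29 (git add b.txt): modified={a.txt, c.txt} staged={a.txt, b.txt}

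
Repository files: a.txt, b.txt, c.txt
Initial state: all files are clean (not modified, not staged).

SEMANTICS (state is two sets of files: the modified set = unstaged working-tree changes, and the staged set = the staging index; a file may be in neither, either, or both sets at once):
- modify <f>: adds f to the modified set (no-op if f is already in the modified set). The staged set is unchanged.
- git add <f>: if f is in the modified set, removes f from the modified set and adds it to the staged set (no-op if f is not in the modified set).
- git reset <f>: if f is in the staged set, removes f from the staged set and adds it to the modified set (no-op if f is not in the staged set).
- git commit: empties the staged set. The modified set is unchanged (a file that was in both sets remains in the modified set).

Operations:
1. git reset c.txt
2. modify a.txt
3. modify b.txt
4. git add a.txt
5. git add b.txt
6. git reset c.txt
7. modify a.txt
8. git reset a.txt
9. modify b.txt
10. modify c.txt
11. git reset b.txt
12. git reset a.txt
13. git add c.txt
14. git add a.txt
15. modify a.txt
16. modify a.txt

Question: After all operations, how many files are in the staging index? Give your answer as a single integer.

Answer: 2

Derivation:
After op 1 (git reset c.txt): modified={none} staged={none}
After op 2 (modify a.txt): modified={a.txt} staged={none}
After op 3 (modify b.txt): modified={a.txt, b.txt} staged={none}
After op 4 (git add a.txt): modified={b.txt} staged={a.txt}
After op 5 (git add b.txt): modified={none} staged={a.txt, b.txt}
After op 6 (git reset c.txt): modified={none} staged={a.txt, b.txt}
After op 7 (modify a.txt): modified={a.txt} staged={a.txt, b.txt}
After op 8 (git reset a.txt): modified={a.txt} staged={b.txt}
After op 9 (modify b.txt): modified={a.txt, b.txt} staged={b.txt}
After op 10 (modify c.txt): modified={a.txt, b.txt, c.txt} staged={b.txt}
After op 11 (git reset b.txt): modified={a.txt, b.txt, c.txt} staged={none}
After op 12 (git reset a.txt): modified={a.txt, b.txt, c.txt} staged={none}
After op 13 (git add c.txt): modified={a.txt, b.txt} staged={c.txt}
After op 14 (git add a.txt): modified={b.txt} staged={a.txt, c.txt}
After op 15 (modify a.txt): modified={a.txt, b.txt} staged={a.txt, c.txt}
After op 16 (modify a.txt): modified={a.txt, b.txt} staged={a.txt, c.txt}
Final staged set: {a.txt, c.txt} -> count=2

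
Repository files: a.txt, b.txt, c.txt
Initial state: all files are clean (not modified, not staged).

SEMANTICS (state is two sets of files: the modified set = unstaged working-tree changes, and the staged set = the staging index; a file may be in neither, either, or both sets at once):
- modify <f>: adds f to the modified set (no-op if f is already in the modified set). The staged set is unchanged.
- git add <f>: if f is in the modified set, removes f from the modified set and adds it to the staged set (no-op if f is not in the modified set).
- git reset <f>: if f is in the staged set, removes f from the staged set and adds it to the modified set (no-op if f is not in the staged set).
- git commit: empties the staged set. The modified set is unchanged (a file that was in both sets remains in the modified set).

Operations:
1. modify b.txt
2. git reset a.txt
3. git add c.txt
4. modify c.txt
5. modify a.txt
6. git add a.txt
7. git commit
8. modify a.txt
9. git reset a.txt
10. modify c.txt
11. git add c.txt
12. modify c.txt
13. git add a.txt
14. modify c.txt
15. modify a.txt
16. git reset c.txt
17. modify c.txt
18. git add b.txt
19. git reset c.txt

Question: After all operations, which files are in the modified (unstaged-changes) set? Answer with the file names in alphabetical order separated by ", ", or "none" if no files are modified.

Answer: a.txt, c.txt

Derivation:
After op 1 (modify b.txt): modified={b.txt} staged={none}
After op 2 (git reset a.txt): modified={b.txt} staged={none}
After op 3 (git add c.txt): modified={b.txt} staged={none}
After op 4 (modify c.txt): modified={b.txt, c.txt} staged={none}
After op 5 (modify a.txt): modified={a.txt, b.txt, c.txt} staged={none}
After op 6 (git add a.txt): modified={b.txt, c.txt} staged={a.txt}
After op 7 (git commit): modified={b.txt, c.txt} staged={none}
After op 8 (modify a.txt): modified={a.txt, b.txt, c.txt} staged={none}
After op 9 (git reset a.txt): modified={a.txt, b.txt, c.txt} staged={none}
After op 10 (modify c.txt): modified={a.txt, b.txt, c.txt} staged={none}
After op 11 (git add c.txt): modified={a.txt, b.txt} staged={c.txt}
After op 12 (modify c.txt): modified={a.txt, b.txt, c.txt} staged={c.txt}
After op 13 (git add a.txt): modified={b.txt, c.txt} staged={a.txt, c.txt}
After op 14 (modify c.txt): modified={b.txt, c.txt} staged={a.txt, c.txt}
After op 15 (modify a.txt): modified={a.txt, b.txt, c.txt} staged={a.txt, c.txt}
After op 16 (git reset c.txt): modified={a.txt, b.txt, c.txt} staged={a.txt}
After op 17 (modify c.txt): modified={a.txt, b.txt, c.txt} staged={a.txt}
After op 18 (git add b.txt): modified={a.txt, c.txt} staged={a.txt, b.txt}
After op 19 (git reset c.txt): modified={a.txt, c.txt} staged={a.txt, b.txt}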